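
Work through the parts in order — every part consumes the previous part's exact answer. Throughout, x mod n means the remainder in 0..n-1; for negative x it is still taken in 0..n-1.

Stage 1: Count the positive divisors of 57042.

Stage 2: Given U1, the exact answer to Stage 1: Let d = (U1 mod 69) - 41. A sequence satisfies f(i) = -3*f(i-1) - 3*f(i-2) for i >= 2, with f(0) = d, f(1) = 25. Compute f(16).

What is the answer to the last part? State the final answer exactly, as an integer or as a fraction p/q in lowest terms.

216513

Stage 1: 57042 = 2 * 3^2 * 3169; number of divisors = (1+1) * (2+1) * (1+1) = 12; answer 12
Stage 2: U1 = 12; d = -29; f(2) = -3*(25) - 3*(-29) = 12; iterating: f(2)=12, f(3)=-111, f(4)=297, f(5)=-558, f(6)=783, f(7)=-675, f(8)=-324, f(9)=2997, f(10)=-8019, f(11)=15066, f(12)=-21141, f(13)=18225, f(14)=8748, f(15)=-80919, f(16)=216513; answer 216513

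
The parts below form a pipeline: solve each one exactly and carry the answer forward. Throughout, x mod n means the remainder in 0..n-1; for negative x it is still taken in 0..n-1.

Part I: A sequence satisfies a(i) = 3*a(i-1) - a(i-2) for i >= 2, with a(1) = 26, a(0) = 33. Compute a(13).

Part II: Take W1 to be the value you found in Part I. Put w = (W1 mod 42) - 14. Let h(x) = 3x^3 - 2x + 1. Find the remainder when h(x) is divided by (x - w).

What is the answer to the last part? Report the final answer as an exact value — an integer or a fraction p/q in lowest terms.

-5159

Part I: a(2) = 3*(26) - 1*(33) = 45; iterating: a(2)=45, a(3)=109, a(4)=282, a(5)=737, a(6)=1929, a(7)=5050, a(8)=13221, a(9)=34613, a(10)=90618, a(11)=237241, a(12)=621105, a(13)=1626074; answer 1626074
Part II: W1 = 1626074; w = -12; remainder = value at the root: 3*(-12)^3 - 2*(-12)^1 + 1 = (-5184) + (24) + (1) = -5159; answer -5159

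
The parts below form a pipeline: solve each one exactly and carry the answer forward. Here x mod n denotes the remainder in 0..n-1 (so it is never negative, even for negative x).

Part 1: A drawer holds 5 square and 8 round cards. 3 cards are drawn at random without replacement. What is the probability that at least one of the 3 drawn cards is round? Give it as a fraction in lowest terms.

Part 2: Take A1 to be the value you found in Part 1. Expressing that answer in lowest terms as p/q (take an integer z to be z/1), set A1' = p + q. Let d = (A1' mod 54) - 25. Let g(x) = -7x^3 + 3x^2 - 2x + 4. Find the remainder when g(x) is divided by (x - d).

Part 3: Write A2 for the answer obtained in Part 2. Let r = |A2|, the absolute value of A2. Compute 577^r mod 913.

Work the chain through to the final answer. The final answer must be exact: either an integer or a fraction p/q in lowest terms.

Part 1: total draws C(13,3) = 286; complement C(5,3) = 10; favorable 286 - 10 = 276; P = 138/143; answer 138/143
Part 2: A1 = 138/143; threaded value p + q = 281; d = -14; remainder = value at the root: -7*(-14)^3 + 3*(-14)^2 - 2*(-14)^1 + 4 = (19208) + (588) + (28) + (4) = 19828; answer 19828
Part 3: A2 = 19828; r = 19828; squarings mod 913: 577^1=577, 577^2=597, 577^4=339, 577^8=796, 577^16=907, 577^32=36, 577^64=383, 577^128=609, 577^256=203, 577^512=124, 577^1024=768, 577^2048=26, 577^4096=676, 577^8192=476, 577^16384=152; 577^19828 = 577^4 * 577^16 * 577^32 * 577^64 * 577^256 * 577^1024 * 577^2048 * 577^16384 = 235 (mod 913); answer 235

235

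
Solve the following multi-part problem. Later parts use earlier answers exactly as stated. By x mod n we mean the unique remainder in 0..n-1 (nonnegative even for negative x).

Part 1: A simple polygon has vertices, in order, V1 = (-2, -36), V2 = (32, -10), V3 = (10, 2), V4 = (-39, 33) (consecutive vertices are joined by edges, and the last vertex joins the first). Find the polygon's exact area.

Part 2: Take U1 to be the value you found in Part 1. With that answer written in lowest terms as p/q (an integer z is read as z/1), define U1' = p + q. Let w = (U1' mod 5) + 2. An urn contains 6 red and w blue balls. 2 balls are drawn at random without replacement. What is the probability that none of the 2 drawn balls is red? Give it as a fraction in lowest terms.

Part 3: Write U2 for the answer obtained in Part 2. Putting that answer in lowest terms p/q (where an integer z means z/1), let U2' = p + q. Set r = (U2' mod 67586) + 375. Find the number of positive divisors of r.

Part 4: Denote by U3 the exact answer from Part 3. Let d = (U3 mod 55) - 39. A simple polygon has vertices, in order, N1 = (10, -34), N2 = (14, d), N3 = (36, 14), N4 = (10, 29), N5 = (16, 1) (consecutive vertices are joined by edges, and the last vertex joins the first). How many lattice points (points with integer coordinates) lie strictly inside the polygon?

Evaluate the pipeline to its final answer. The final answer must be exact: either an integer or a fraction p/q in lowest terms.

711

Part 1: cross terms: (-2*-10 - 32*-36)=1172, (32*2 - 10*-10)=164, (10*33 - -39*2)=408, (-39*-36 - -2*33)=1470; twice the area = |3214| = 3214; area = 1607; answer 1607
Part 2: U1 = 1607; threaded value p + q = 1608; w = 5; total draws C(11,2) = 55; favorable C(5,2) = 10; P = 2/11; answer 2/11
Part 3: U2 = 2/11; threaded value p + q = 13; r = 388; 388 = 2^2 * 97; number of divisors = (2+1) * (1+1) = 6; answer 6
Part 4: U3 = 6; d = -33; cross terms: (10*-33 - 14*-34)=146, (14*14 - 36*-33)=1384, (36*29 - 10*14)=904, (10*1 - 16*29)=-454, (16*-34 - 10*1)=-554; twice the area = |1426| = 1426; area = 713; boundary points = 1 + 1 + 1 + 2 + 1 = 6; strictly interior points = area - boundary/2 + 1 = 711; answer 711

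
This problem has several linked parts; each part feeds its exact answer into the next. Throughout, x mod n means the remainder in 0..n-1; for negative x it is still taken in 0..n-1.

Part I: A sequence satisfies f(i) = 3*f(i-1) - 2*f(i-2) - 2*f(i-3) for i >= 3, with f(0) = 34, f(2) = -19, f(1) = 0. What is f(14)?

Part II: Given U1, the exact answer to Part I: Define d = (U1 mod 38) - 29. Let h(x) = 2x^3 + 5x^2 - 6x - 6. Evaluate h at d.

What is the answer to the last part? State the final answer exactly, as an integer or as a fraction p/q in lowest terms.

570

Part I: f(3) = 3*(-19) - 2*(0) - 2*(34) = -125; iterating: f(3)=-125, f(4)=-337, f(5)=-723, f(6)=-1245, f(7)=-1615, f(8)=-909, f(9)=2993, f(10)=14027, f(11)=37913, f(12)=79699, f(13)=135217, f(14)=170427; answer 170427
Part II: U1 = 170427; d = 6; 2*(6)^3 + 5*(6)^2 - 6*(6)^1 - 6 = (432) + (180) + (-36) + (-6) = 570; answer 570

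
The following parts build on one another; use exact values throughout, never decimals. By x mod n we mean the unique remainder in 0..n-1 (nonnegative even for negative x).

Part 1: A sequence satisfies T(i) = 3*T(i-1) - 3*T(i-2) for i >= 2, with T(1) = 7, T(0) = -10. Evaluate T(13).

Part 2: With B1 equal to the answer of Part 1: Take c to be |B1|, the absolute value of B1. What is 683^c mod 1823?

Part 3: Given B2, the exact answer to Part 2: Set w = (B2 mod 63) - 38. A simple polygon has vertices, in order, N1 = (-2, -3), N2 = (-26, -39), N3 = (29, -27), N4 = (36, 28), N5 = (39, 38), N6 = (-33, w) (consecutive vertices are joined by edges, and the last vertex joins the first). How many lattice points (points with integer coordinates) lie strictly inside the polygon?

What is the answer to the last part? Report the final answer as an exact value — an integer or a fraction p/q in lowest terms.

Part 1: T(2) = 3*(7) - 3*(-10) = 51; iterating: T(2)=51, T(3)=132, T(4)=243, T(5)=333, T(6)=270, T(7)=-189, T(8)=-1377, T(9)=-3564, T(10)=-6561, T(11)=-8991, T(12)=-7290, T(13)=5103; answer 5103
Part 2: B1 = 5103; c = 5103; squarings mod 1823: 683^1=683, 683^2=1624, 683^4=1318, 683^8=1628, 683^16=1565, 683^32=936, 683^64=1056, 683^128=1283, 683^256=1743, 683^512=931, 683^1024=836, 683^2048=687, 683^4096=1635; 683^5103 = 683^1 * 683^2 * 683^4 * 683^8 * 683^32 * 683^64 * 683^128 * 683^256 * 683^512 * 683^4096 = 1651 (mod 1823); answer 1651
Part 3: B2 = 1651; w = -25; cross terms: (-2*-39 - -26*-3)=0, (-26*-27 - 29*-39)=1833, (29*28 - 36*-27)=1784, (36*38 - 39*28)=276, (39*-25 - -33*38)=279, (-33*-3 - -2*-25)=49; twice the area = |4221| = 4221; area = 4221/2; boundary points = 12 + 1 + 1 + 1 + 9 + 1 = 25; strictly interior points = area - boundary/2 + 1 = 2099; answer 2099

2099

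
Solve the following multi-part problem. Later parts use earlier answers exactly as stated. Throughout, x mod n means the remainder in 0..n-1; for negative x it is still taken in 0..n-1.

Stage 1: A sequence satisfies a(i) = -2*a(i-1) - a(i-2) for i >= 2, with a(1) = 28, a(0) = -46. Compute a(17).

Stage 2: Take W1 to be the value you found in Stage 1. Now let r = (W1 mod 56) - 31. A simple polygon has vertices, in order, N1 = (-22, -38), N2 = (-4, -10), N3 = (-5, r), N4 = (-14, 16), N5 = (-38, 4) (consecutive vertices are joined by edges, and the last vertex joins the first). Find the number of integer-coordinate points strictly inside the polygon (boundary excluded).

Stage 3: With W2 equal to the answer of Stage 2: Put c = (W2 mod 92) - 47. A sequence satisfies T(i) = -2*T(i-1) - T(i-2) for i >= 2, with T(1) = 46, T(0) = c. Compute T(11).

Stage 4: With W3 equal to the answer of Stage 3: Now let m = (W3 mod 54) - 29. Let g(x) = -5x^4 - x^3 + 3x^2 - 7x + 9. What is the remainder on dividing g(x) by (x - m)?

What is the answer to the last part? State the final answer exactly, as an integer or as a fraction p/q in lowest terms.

Stage 1: a(2) = -2*(28) - 1*(-46) = -10; iterating: a(2)=-10, a(3)=-8, a(4)=26, a(5)=-44, a(6)=62, a(7)=-80, a(8)=98, a(9)=-116, a(10)=134, a(11)=-152, a(12)=170, a(13)=-188, a(14)=206, a(15)=-224, a(16)=242, a(17)=-260; answer -260
Stage 2: W1 = -260; r = -11; cross terms: (-22*-10 - -4*-38)=68, (-4*-11 - -5*-10)=-6, (-5*16 - -14*-11)=-234, (-14*4 - -38*16)=552, (-38*-38 - -22*4)=1532; twice the area = |1912| = 1912; area = 956; boundary points = 2 + 1 + 9 + 12 + 2 = 26; strictly interior points = area - boundary/2 + 1 = 944; answer 944
Stage 3: W2 = 944; c = -23; T(2) = -2*(46) - 1*(-23) = -69; iterating: T(2)=-69, T(3)=92, T(4)=-115, T(5)=138, T(6)=-161, T(7)=184, T(8)=-207, T(9)=230, T(10)=-253, T(11)=276; answer 276
Stage 4: W3 = 276; m = -23; remainder = value at the root: -5*(-23)^4 - 1*(-23)^3 + 3*(-23)^2 - 7*(-23)^1 + 9 = (-1399205) + (12167) + (1587) + (161) + (9) = -1385281; answer -1385281

-1385281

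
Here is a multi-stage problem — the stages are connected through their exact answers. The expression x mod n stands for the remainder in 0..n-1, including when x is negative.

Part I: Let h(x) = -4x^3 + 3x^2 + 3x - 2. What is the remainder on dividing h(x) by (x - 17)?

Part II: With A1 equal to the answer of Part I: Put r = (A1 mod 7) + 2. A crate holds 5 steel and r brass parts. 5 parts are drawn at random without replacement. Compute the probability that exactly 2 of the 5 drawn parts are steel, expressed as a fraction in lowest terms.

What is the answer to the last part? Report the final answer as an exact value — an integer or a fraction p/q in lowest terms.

Part I: remainder = value at the root: -4*(17)^3 + 3*(17)^2 + 3*(17)^1 - 2 = (-19652) + (867) + (51) + (-2) = -18736; answer -18736
Part II: A1 = -18736; r = 5; total draws C(10,5) = 252; favorable C(5,2)*C(5,3) = 100; P = 25/63; answer 25/63

25/63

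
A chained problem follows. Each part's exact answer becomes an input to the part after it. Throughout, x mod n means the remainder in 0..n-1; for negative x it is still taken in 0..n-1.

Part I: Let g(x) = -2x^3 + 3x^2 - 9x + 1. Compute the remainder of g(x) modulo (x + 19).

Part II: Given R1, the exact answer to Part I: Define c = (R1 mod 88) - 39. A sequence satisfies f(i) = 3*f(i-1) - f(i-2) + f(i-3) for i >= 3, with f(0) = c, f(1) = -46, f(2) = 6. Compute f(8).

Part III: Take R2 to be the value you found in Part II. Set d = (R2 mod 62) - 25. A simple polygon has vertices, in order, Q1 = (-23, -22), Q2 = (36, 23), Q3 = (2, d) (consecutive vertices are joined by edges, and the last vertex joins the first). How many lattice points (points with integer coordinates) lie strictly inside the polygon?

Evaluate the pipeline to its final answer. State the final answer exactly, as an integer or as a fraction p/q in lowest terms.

351

Part I: remainder = value at the root: -2*(-19)^3 + 3*(-19)^2 - 9*(-19)^1 + 1 = (13718) + (1083) + (171) + (1) = 14973; answer 14973
Part II: R1 = 14973; c = -26; f(3) = 3*(6) - 1*(-46) + 1*(-26) = 38; iterating: f(3)=38, f(4)=62, f(5)=154, f(6)=438, f(7)=1222, f(8)=3382; answer 3382
Part III: R2 = 3382; d = 9; cross terms: (-23*23 - 36*-22)=263, (36*9 - 2*23)=278, (2*-22 - -23*9)=163; twice the area = |704| = 704; area = 352; boundary points = 1 + 2 + 1 = 4; strictly interior points = area - boundary/2 + 1 = 351; answer 351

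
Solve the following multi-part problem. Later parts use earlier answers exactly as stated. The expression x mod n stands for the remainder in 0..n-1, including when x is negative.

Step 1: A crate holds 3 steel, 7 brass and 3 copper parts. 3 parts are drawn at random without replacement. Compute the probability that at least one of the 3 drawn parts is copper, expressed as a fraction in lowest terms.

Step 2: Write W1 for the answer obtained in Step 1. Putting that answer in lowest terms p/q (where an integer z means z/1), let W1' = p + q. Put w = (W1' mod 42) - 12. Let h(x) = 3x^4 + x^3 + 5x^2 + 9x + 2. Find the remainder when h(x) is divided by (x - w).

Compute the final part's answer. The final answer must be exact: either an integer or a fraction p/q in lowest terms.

950

Step 1: total draws C(13,3) = 286; complement C(10,3) = 120; favorable 286 - 120 = 166; P = 83/143; answer 83/143
Step 2: W1 = 83/143; threaded value p + q = 226; w = 4; remainder = value at the root: 3*(4)^4 + 1*(4)^3 + 5*(4)^2 + 9*(4)^1 + 2 = (768) + (64) + (80) + (36) + (2) = 950; answer 950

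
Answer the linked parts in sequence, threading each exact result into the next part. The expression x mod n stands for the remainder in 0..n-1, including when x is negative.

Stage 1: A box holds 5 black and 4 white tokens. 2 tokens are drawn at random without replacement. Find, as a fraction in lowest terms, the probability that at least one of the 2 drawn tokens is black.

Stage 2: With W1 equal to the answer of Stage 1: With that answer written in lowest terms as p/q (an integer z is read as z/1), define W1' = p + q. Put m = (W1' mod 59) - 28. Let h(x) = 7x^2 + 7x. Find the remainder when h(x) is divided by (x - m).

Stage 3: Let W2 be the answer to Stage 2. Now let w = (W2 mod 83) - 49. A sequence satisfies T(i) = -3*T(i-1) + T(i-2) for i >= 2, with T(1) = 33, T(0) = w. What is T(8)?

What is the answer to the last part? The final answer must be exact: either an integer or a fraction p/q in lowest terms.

Stage 1: total draws C(9,2) = 36; complement C(4,2) = 6; favorable 36 - 6 = 30; P = 5/6; answer 5/6
Stage 2: W1 = 5/6; threaded value p + q = 11; m = -17; remainder = value at the root: 7*(-17)^2 + 7*(-17)^1 = (2023) + (-119) = 1904; answer 1904
Stage 3: W2 = 1904; w = 29; T(2) = -3*(33) + 1*(29) = -70; iterating: T(2)=-70, T(3)=243, T(4)=-799, T(5)=2640, T(6)=-8719, T(7)=28797, T(8)=-95110; answer -95110

-95110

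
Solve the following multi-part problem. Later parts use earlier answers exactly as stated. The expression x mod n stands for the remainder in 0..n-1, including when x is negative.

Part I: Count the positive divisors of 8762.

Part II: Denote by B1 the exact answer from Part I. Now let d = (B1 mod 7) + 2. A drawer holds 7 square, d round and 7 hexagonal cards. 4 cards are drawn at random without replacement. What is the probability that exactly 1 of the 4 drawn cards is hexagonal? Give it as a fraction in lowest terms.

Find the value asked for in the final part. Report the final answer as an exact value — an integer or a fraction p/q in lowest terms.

6/17

Part I: 8762 = 2 * 13 * 337; number of divisors = (1+1) * (1+1) * (1+1) = 8; answer 8
Part II: B1 = 8; d = 3; total draws C(17,4) = 2380; favorable C(7,1)*C(10,3) = 840; P = 6/17; answer 6/17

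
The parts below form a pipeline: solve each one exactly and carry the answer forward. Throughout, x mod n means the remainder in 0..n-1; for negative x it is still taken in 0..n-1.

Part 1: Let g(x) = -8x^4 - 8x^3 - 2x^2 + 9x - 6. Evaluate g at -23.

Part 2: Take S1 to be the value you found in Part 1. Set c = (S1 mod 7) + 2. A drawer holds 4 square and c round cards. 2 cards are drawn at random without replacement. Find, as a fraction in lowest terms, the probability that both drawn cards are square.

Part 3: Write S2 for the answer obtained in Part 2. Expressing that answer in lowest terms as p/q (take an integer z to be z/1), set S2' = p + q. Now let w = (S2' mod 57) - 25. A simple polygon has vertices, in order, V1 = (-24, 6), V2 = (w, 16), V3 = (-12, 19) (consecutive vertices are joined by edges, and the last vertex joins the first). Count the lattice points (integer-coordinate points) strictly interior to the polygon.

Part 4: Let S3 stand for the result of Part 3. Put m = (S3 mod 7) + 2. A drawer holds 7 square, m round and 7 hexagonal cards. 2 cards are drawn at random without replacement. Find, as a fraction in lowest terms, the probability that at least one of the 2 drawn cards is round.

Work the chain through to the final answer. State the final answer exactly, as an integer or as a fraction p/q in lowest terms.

45/136

Part 1: -8*(-23)^4 - 8*(-23)^3 - 2*(-23)^2 + 9*(-23)^1 - 6 = (-2238728) + (97336) + (-1058) + (-207) + (-6) = -2142663; answer -2142663
Part 2: S1 = -2142663; c = 4; total draws C(8,2) = 28; favorable C(4,2) = 6; P = 3/14; answer 3/14
Part 3: S2 = 3/14; threaded value p + q = 17; w = -8; cross terms: (-24*16 - -8*6)=-336, (-8*19 - -12*16)=40, (-12*6 - -24*19)=384; twice the area = |88| = 88; area = 44; boundary points = 2 + 1 + 1 = 4; strictly interior points = area - boundary/2 + 1 = 43; answer 43
Part 4: S3 = 43; m = 3; total draws C(17,2) = 136; complement C(14,2) = 91; favorable 136 - 91 = 45; P = 45/136; answer 45/136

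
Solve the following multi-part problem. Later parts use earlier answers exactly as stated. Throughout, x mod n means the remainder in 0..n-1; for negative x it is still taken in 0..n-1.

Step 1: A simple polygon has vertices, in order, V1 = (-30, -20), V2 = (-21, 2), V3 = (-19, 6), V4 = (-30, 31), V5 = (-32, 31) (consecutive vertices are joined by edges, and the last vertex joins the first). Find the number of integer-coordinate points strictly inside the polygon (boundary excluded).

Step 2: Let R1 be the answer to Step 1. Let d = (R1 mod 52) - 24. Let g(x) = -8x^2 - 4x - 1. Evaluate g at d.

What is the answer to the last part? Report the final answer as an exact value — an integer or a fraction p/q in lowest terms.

-925

Step 1: cross terms: (-30*2 - -21*-20)=-480, (-21*6 - -19*2)=-88, (-19*31 - -30*6)=-409, (-30*31 - -32*31)=62, (-32*-20 - -30*31)=1570; twice the area = |655| = 655; area = 655/2; boundary points = 1 + 2 + 1 + 2 + 1 = 7; strictly interior points = area - boundary/2 + 1 = 325; answer 325
Step 2: R1 = 325; d = -11; -8*(-11)^2 - 4*(-11)^1 - 1 = (-968) + (44) + (-1) = -925; answer -925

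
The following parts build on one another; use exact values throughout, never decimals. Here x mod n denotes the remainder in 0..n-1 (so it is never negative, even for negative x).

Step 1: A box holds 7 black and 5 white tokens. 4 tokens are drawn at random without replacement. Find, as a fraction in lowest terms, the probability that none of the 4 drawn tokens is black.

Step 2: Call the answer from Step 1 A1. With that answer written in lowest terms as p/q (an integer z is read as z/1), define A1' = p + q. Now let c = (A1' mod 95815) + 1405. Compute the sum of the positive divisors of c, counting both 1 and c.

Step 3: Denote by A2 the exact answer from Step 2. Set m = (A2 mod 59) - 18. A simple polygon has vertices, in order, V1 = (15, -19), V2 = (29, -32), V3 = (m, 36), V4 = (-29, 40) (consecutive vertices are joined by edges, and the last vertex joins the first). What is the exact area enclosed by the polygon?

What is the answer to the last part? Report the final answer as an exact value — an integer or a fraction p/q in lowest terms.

Step 1: total draws C(12,4) = 495; favorable C(5,4) = 5; P = 1/99; answer 1/99
Step 2: A1 = 1/99; threaded value p + q = 100; c = 1505; 1505 = 5 * 7 * 43; sigma = (1 + 5) * (1 + 7) * (1 + 43) = 6 * 8 * 44 = 2112; answer 2112
Step 3: A2 = 2112; m = 29; cross terms: (15*-32 - 29*-19)=71, (29*36 - 29*-32)=1972, (29*40 - -29*36)=2204, (-29*-19 - 15*40)=-49; twice the area = |4198| = 4198; area = 2099; answer 2099

2099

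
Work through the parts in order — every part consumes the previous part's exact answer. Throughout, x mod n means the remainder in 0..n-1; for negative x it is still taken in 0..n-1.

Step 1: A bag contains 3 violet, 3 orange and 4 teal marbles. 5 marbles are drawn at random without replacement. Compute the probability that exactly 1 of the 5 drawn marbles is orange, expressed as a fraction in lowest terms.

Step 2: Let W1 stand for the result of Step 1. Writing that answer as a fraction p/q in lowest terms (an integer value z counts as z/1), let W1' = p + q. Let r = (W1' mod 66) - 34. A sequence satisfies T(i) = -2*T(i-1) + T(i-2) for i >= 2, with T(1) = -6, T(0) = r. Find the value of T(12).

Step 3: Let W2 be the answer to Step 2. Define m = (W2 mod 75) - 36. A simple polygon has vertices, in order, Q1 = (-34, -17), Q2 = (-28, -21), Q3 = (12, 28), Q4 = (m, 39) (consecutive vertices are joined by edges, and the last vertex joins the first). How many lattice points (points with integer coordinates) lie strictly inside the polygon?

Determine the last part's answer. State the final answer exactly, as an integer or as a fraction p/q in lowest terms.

702

Step 1: total draws C(10,5) = 252; favorable C(3,1)*C(7,4) = 105; P = 5/12; answer 5/12
Step 2: W1 = 5/12; threaded value p + q = 17; r = -17; T(2) = -2*(-6) + 1*(-17) = -5; iterating: T(2)=-5, T(3)=4, T(4)=-13, T(5)=30, T(6)=-73, T(7)=176, T(8)=-425, T(9)=1026, T(10)=-2477, T(11)=5980, T(12)=-14437; answer -14437
Step 3: W2 = -14437; m = 2; cross terms: (-34*-21 - -28*-17)=238, (-28*28 - 12*-21)=-532, (12*39 - 2*28)=412, (2*-17 - -34*39)=1292; twice the area = |1410| = 1410; area = 705; boundary points = 2 + 1 + 1 + 4 = 8; strictly interior points = area - boundary/2 + 1 = 702; answer 702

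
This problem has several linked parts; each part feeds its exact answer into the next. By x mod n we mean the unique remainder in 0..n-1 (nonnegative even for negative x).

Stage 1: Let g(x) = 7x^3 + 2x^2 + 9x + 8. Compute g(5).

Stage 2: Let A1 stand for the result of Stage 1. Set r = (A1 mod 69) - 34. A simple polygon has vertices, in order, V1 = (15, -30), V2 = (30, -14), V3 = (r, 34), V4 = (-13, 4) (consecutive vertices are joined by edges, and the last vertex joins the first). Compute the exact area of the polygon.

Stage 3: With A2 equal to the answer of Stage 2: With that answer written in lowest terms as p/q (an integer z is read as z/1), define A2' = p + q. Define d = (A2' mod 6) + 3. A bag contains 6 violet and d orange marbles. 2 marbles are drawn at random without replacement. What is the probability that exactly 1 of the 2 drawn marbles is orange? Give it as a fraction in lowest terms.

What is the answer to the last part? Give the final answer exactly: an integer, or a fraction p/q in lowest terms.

Stage 1: 7*(5)^3 + 2*(5)^2 + 9*(5)^1 + 8 = (875) + (50) + (45) + (8) = 978; answer 978
Stage 2: A1 = 978; r = -22; cross terms: (15*-14 - 30*-30)=690, (30*34 - -22*-14)=712, (-22*4 - -13*34)=354, (-13*-30 - 15*4)=330; twice the area = |2086| = 2086; area = 1043; answer 1043
Stage 3: A2 = 1043; threaded value p + q = 1044; d = 3; total draws C(9,2) = 36; favorable C(3,1)*C(6,1) = 18; P = 1/2; answer 1/2

1/2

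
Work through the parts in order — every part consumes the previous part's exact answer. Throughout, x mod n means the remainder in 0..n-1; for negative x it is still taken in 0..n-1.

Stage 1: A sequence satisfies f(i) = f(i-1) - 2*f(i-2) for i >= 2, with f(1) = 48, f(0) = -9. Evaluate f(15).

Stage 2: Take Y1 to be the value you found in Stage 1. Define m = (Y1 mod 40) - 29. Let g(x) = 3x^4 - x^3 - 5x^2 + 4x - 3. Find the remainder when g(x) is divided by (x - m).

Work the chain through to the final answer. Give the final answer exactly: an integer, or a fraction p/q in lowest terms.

395938

Stage 1: f(2) = 1*(48) - 2*(-9) = 66; iterating: f(2)=66, f(3)=-30, f(4)=-162, f(5)=-102, f(6)=222, f(7)=426, f(8)=-18, f(9)=-870, f(10)=-834, f(11)=906, f(12)=2574, f(13)=762, f(14)=-4386, f(15)=-5910; answer -5910
Stage 2: Y1 = -5910; m = -19; remainder = value at the root: 3*(-19)^4 - 1*(-19)^3 - 5*(-19)^2 + 4*(-19)^1 - 3 = (390963) + (6859) + (-1805) + (-76) + (-3) = 395938; answer 395938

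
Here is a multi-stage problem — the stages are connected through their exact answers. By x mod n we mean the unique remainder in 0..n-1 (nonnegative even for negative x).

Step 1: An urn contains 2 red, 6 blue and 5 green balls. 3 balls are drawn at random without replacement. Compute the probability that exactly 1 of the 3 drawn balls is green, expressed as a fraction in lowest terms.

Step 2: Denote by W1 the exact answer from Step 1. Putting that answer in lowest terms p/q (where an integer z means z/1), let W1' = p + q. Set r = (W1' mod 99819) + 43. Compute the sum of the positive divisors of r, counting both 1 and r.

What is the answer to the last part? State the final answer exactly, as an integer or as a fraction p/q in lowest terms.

511

Step 1: total draws C(13,3) = 286; favorable C(5,1)*C(8,2) = 140; P = 70/143; answer 70/143
Step 2: W1 = 70/143; threaded value p + q = 213; r = 256; 256 = 2^8; sigma = (1 + 2 + 4 + 8 + 16 + 32 + 64 + 128 + 256) = 511; answer 511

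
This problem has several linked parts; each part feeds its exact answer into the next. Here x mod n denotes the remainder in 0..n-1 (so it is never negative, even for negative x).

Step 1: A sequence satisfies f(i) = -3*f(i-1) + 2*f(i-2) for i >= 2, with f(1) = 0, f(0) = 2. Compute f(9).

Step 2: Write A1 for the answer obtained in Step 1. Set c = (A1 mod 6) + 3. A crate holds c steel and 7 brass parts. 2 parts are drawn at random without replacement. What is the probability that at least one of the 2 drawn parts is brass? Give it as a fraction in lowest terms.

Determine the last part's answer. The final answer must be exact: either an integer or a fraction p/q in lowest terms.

14/15

Step 1: f(2) = -3*(0) + 2*(2) = 4; iterating: f(2)=4, f(3)=-12, f(4)=44, f(5)=-156, f(6)=556, f(7)=-1980, f(8)=7052, f(9)=-25116; answer -25116
Step 2: A1 = -25116; c = 3; total draws C(10,2) = 45; complement C(3,2) = 3; favorable 45 - 3 = 42; P = 14/15; answer 14/15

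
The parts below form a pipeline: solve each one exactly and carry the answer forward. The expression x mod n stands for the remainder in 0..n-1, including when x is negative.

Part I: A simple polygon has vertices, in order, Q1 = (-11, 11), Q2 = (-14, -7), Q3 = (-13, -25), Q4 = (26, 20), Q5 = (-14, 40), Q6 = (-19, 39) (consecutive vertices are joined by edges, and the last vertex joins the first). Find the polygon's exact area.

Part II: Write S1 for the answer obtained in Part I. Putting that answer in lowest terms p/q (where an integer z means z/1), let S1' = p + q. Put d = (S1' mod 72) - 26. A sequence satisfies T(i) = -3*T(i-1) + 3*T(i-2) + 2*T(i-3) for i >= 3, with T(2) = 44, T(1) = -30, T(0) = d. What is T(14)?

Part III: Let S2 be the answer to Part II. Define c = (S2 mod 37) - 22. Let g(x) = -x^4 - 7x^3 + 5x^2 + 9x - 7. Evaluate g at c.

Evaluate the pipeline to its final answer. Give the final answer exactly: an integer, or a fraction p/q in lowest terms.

Part I: cross terms: (-11*-7 - -14*11)=231, (-14*-25 - -13*-7)=259, (-13*20 - 26*-25)=390, (26*40 - -14*20)=1320, (-14*39 - -19*40)=214, (-19*11 - -11*39)=220; twice the area = |2634| = 2634; area = 1317; answer 1317
Part II: S1 = 1317; threaded value p + q = 1318; d = -4; T(3) = -3*(44) + 3*(-30) + 2*(-4) = -230; iterating: T(3)=-230, T(4)=762, T(5)=-2888, T(6)=10490, T(7)=-38610, T(8)=141524, T(9)=-519422, T(10)=1905618, T(11)=-6992072, T(12)=25654226, T(13)=-94127658, T(14)=345361508; answer 345361508
Part III: S2 = 345361508; c = 8; -1*(8)^4 - 7*(8)^3 + 5*(8)^2 + 9*(8)^1 - 7 = (-4096) + (-3584) + (320) + (72) + (-7) = -7295; answer -7295

-7295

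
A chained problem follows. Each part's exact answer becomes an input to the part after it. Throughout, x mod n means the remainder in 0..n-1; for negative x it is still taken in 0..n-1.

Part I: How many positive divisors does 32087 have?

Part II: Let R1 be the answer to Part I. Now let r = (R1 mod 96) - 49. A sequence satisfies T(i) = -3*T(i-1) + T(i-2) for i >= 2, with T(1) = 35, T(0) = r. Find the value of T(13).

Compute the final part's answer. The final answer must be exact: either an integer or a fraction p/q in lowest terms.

75043835

Part I: 32087 = 11 * 2917; number of divisors = (1+1) * (1+1) = 4; answer 4
Part II: R1 = 4; r = -45; T(2) = -3*(35) + 1*(-45) = -150; iterating: T(2)=-150, T(3)=485, T(4)=-1605, T(5)=5300, T(6)=-17505, T(7)=57815, T(8)=-190950, T(9)=630665, T(10)=-2082945, T(11)=6879500, T(12)=-22721445, T(13)=75043835; answer 75043835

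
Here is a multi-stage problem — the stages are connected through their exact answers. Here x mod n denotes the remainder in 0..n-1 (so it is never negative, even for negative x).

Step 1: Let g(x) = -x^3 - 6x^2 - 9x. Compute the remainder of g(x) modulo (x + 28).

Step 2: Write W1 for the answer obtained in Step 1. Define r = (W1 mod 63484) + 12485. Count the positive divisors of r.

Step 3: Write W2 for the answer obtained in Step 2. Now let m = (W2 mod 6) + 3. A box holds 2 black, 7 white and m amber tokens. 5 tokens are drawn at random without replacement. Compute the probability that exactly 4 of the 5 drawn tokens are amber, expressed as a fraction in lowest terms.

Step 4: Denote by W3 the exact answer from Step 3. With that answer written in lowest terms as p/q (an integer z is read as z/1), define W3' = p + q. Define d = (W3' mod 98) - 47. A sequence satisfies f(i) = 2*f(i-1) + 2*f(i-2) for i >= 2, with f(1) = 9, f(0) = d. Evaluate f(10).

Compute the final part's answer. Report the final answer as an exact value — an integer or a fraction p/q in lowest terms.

256032

Step 1: remainder = value at the root: -1*(-28)^3 - 6*(-28)^2 - 9*(-28)^1 = (21952) + (-4704) + (252) = 17500; answer 17500
Step 2: W1 = 17500; r = 29985; 29985 = 3 * 5 * 1999; number of divisors = (1+1) * (1+1) * (1+1) = 8; answer 8
Step 3: W2 = 8; m = 5; total draws C(14,5) = 2002; favorable C(5,4)*C(9,1) = 45; P = 45/2002; answer 45/2002
Step 4: W3 = 45/2002; threaded value p + q = 2047; d = 40; f(2) = 2*(9) + 2*(40) = 98; iterating: f(2)=98, f(3)=214, f(4)=624, f(5)=1676, f(6)=4600, f(7)=12552, f(8)=34304, f(9)=93712, f(10)=256032; answer 256032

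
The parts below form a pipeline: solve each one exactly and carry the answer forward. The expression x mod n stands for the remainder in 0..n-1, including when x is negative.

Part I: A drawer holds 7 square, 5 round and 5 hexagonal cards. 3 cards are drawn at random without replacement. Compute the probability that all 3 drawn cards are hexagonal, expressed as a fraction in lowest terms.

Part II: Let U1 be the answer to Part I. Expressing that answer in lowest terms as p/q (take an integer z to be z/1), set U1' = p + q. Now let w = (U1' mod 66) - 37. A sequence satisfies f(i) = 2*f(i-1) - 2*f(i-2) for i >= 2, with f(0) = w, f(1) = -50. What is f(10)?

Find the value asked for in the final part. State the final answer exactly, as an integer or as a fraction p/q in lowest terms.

Part I: total draws C(17,3) = 680; favorable C(5,3) = 10; P = 1/68; answer 1/68
Part II: U1 = 1/68; threaded value p + q = 69; w = -34; f(2) = 2*(-50) - 2*(-34) = -32; iterating: f(2)=-32, f(3)=36, f(4)=136, f(5)=200, f(6)=128, f(7)=-144, f(8)=-544, f(9)=-800, f(10)=-512; answer -512

-512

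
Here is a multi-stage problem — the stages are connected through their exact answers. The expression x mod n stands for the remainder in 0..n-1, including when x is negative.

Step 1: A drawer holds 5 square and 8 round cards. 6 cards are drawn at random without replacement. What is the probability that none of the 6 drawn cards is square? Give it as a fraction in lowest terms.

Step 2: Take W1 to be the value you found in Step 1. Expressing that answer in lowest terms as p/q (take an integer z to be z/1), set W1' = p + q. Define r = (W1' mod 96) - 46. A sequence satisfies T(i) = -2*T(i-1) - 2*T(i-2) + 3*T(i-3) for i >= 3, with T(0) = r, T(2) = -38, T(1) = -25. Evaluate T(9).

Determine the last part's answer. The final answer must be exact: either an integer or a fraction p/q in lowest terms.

-1456

Step 1: total draws C(13,6) = 1716; favorable C(8,6) = 28; P = 7/429; answer 7/429
Step 2: W1 = 7/429; threaded value p + q = 436; r = 6; T(3) = -2*(-38) - 2*(-25) + 3*(6) = 144; iterating: T(3)=144, T(4)=-287, T(5)=172, T(6)=662, T(7)=-2529, T(8)=4250, T(9)=-1456; answer -1456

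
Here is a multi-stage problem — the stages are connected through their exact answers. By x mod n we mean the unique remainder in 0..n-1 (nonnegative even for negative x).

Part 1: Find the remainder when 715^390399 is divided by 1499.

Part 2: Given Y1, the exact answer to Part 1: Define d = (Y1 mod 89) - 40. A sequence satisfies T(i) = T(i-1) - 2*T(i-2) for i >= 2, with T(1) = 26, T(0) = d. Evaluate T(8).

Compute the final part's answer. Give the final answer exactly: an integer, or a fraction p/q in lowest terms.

Part 1: squarings mod 1499: 715^1=715, 715^2=66, 715^4=1358, 715^8=394, 715^16=839, 715^32=890, 715^64=628, 715^128=147, 715^256=623, 715^512=1387, 715^1024=552, 715^2048=407, 715^4096=759, 715^8192=465, 715^16384=369, 715^32768=1251, 715^65536=45, 715^131072=526, 715^262144=860; 715^390399 = 715^1 * 715^2 * 715^4 * 715^8 * 715^16 * 715^32 * 715^64 * 715^128 * 715^1024 * 715^4096 * 715^8192 * 715^16384 * 715^32768 * 715^65536 * 715^262144 = 98 (mod 1499); answer 98
Part 2: Y1 = 98; d = -31; T(2) = 1*(26) - 2*(-31) = 88; iterating: T(2)=88, T(3)=36, T(4)=-140, T(5)=-212, T(6)=68, T(7)=492, T(8)=356; answer 356

356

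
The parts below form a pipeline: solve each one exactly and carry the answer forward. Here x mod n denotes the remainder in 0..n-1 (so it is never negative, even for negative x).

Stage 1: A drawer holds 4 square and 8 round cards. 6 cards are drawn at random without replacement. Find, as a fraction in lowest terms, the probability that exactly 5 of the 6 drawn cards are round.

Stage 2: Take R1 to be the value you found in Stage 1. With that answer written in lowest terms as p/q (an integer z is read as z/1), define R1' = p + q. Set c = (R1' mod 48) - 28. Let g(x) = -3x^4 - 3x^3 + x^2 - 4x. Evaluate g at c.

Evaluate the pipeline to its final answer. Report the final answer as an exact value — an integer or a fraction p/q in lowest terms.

Stage 1: total draws C(12,6) = 924; favorable C(8,5)*C(4,1) = 224; P = 8/33; answer 8/33
Stage 2: R1 = 8/33; threaded value p + q = 41; c = 13; -3*(13)^4 - 3*(13)^3 + 1*(13)^2 - 4*(13)^1 = (-85683) + (-6591) + (169) + (-52) = -92157; answer -92157

-92157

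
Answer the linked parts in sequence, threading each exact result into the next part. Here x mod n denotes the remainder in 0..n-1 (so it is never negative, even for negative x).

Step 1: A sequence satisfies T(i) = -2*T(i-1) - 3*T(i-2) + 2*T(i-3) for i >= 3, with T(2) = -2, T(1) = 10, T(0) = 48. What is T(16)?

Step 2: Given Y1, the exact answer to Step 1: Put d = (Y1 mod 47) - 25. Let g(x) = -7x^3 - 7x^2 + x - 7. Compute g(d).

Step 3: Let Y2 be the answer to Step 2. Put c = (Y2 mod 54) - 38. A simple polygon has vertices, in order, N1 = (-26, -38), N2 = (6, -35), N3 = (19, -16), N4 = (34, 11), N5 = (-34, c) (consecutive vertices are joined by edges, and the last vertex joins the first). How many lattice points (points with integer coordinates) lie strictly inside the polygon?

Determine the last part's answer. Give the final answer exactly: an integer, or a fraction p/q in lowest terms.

949

Step 1: T(3) = -2*(-2) - 3*(10) + 2*(48) = 70; iterating: T(3)=70, T(4)=-114, T(5)=14, T(6)=454, T(7)=-1178, T(8)=1022, T(9)=2398, T(10)=-10218, T(11)=15286, T(12)=4878, T(13)=-76050, T(14)=168038, T(15)=-98170, T(16)=-459874; answer -459874
Step 2: Y1 = -459874; d = -4; -7*(-4)^3 - 7*(-4)^2 + 1*(-4)^1 - 7 = (448) + (-112) + (-4) + (-7) = 325; answer 325
Step 3: Y2 = 325; c = -37; cross terms: (-26*-35 - 6*-38)=1138, (6*-16 - 19*-35)=569, (19*11 - 34*-16)=753, (34*-37 - -34*11)=-884, (-34*-38 - -26*-37)=330; twice the area = |1906| = 1906; area = 953; boundary points = 1 + 1 + 3 + 4 + 1 = 10; strictly interior points = area - boundary/2 + 1 = 949; answer 949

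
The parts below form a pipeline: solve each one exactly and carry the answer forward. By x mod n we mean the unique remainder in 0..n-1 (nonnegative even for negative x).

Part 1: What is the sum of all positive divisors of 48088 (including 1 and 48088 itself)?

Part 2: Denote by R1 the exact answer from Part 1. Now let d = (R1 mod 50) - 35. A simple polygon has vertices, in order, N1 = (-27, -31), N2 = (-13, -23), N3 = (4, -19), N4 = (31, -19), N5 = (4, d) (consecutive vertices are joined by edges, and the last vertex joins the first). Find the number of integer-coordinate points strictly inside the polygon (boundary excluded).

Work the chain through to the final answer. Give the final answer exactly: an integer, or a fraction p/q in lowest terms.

351

Part 1: 48088 = 2^3 * 6011; sigma = (1 + 2 + 4 + 8) * (1 + 6011) = 15 * 6012 = 90180; answer 90180
Part 2: R1 = 90180; d = -5; cross terms: (-27*-23 - -13*-31)=218, (-13*-19 - 4*-23)=339, (4*-19 - 31*-19)=513, (31*-5 - 4*-19)=-79, (4*-31 - -27*-5)=-259; twice the area = |732| = 732; area = 366; boundary points = 2 + 1 + 27 + 1 + 1 = 32; strictly interior points = area - boundary/2 + 1 = 351; answer 351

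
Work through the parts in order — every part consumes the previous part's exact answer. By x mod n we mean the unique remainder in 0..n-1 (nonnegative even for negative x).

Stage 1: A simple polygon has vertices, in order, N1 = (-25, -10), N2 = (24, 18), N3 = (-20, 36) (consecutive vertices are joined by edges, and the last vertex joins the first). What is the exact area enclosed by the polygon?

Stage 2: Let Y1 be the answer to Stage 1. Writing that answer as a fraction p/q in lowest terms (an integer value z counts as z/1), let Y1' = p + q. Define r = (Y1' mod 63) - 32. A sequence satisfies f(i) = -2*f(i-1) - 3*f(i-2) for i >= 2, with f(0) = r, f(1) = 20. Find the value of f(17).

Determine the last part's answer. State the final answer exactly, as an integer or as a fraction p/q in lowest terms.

Stage 1: cross terms: (-25*18 - 24*-10)=-210, (24*36 - -20*18)=1224, (-20*-10 - -25*36)=1100; twice the area = |2114| = 2114; area = 1057; answer 1057
Stage 2: Y1 = 1057; threaded value p + q = 1058; r = 18; f(2) = -2*(20) - 3*(18) = -94; iterating: f(2)=-94, f(3)=128, f(4)=26, f(5)=-436, f(6)=794, f(7)=-280, f(8)=-1822, f(9)=4484, f(10)=-3502, f(11)=-6448, f(12)=23402, f(13)=-27460, f(14)=-15286, f(15)=112952, f(16)=-180046, f(17)=21236; answer 21236

21236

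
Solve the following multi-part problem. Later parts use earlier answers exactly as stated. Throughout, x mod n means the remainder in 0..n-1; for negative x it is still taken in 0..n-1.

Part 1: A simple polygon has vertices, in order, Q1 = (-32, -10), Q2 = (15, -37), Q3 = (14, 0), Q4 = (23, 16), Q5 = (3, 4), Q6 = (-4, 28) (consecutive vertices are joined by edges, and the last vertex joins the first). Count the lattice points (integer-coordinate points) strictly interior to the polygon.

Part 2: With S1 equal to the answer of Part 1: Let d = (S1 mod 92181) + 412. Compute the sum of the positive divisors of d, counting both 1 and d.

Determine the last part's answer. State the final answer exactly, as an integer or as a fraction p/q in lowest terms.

Part 1: cross terms: (-32*-37 - 15*-10)=1334, (15*0 - 14*-37)=518, (14*16 - 23*0)=224, (23*4 - 3*16)=44, (3*28 - -4*4)=100, (-4*-10 - -32*28)=936; twice the area = |3156| = 3156; area = 1578; boundary points = 1 + 1 + 1 + 4 + 1 + 2 = 10; strictly interior points = area - boundary/2 + 1 = 1574; answer 1574
Part 2: S1 = 1574; d = 1986; 1986 = 2 * 3 * 331; sigma = (1 + 2) * (1 + 3) * (1 + 331) = 3 * 4 * 332 = 3984; answer 3984

3984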